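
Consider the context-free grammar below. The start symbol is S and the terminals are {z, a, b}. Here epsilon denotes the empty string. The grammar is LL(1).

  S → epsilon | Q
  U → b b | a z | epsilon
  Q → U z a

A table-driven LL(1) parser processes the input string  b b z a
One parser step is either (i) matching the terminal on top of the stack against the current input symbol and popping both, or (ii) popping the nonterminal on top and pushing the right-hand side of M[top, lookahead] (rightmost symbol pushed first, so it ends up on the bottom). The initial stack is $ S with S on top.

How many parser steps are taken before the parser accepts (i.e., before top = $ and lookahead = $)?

     Stack      Input      Action
  1  $ S        b b z a $  expand S → Q
  2  $ Q        b b z a $  expand Q → U z a
  3  $ a z U    b b z a $  expand U → b b
  4  $ a z b b  b b z a $  match b
  5  $ a z b    b z a $    match b
  6  $ a z      z a $      match z
  7  $ a        a $        match a
Accept reached after 7 steps.

7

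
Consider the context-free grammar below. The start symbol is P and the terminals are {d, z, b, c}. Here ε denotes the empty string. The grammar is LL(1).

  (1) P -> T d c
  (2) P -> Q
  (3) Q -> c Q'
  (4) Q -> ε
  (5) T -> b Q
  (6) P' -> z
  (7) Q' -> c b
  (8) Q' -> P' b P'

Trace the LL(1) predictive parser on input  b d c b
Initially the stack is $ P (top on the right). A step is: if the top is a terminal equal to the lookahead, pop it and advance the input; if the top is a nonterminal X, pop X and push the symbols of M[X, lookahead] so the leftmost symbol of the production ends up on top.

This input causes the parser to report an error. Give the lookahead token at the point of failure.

step 1: stack=$ P  input=b d c b $  — expand P -> T d c
step 2: stack=$ c d T  input=b d c b $  — expand T -> b Q
step 3: stack=$ c d Q b  input=b d c b $  — match b
step 4: stack=$ c d Q  input=d c b $  — expand Q -> ε
step 5: stack=$ c d  input=d c b $  — match d
step 6: stack=$ c  input=c b $  — match c
step 7: stack=$  input=b $  — error: stack empty but input remains

b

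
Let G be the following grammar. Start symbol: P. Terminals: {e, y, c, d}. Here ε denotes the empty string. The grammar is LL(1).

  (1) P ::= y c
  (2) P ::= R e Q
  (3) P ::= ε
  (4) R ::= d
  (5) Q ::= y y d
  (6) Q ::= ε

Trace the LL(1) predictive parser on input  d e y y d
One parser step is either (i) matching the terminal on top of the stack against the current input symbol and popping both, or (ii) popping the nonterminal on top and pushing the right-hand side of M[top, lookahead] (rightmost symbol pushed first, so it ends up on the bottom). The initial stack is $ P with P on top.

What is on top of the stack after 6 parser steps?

y

     Stack    Input        Action
  1  $ P      d e y y d $  expand P ::= R e Q
  2  $ Q e R  d e y y d $  expand R ::= d
  3  $ Q e d  d e y y d $  match d
  4  $ Q e    e y y d $    match e
  5  $ Q      y y d $      expand Q ::= y y d
  6  $ d y y  y y d $      match y
Stack after step 6: $ d y (top = y).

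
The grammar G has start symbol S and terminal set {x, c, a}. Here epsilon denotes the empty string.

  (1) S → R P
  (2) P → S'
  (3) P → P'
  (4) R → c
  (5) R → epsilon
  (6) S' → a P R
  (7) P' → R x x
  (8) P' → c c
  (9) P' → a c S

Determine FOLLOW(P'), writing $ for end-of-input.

FIRST(R): from R→c we get {c}; from R→epsilon we get {epsilon}. So FIRST(R) = {epsilon, c}.
FIRST(S'): from S'→a P R we get {a}. So FIRST(S') = {a}.
FIRST(P'): from P'→R x x we get {c, x}; from P'→c c we get {c}; from P'→a c S we get {a}. So FIRST(P') = {a, c, x}.
FIRST(P): from P→S' we get {a}; from P→P' we get {a, c, x}. So FIRST(P) = {a, c, x}.
FIRST(S): from S→R P we get {a, c, x}. So FIRST(S) = {a, c, x}.
FOLLOW(S) includes $ since S is the start symbol.
FOLLOW(S): in P'→a c S, the suffix after S is empty, so FOLLOW(S) ⊇ FOLLOW(P') = {$, c}. Thus FOLLOW(S) = {$, c}.
FOLLOW(P): in S→R P, the suffix after P is empty, so FOLLOW(P) ⊇ FOLLOW(S) = {$, c}; in S'→a P R, P is followed by R with FIRST {epsilon, c}; in S'→a P R, the suffix after P is nullable, so FOLLOW(P) ⊇ FOLLOW(S') = {$, c}. Thus FOLLOW(P) = {$, c}.
FOLLOW(S'): in P→S', the suffix after S' is empty, so FOLLOW(S') ⊇ FOLLOW(P) = {$, c}. Thus FOLLOW(S') = {$, c}.
FOLLOW(R): in S→R P, R is followed by P with FIRST {a, c, x}; in S'→a P R, the suffix after R is empty, so FOLLOW(R) ⊇ FOLLOW(S') = {$, c}; in P'→R x x, R is followed by x x with FIRST {x}. Thus FOLLOW(R) = {$, a, c, x}.
FOLLOW(P'): in P→P', the suffix after P' is empty, so FOLLOW(P') ⊇ FOLLOW(P) = {$, c}. Thus FOLLOW(P') = {$, c}.

{$, c}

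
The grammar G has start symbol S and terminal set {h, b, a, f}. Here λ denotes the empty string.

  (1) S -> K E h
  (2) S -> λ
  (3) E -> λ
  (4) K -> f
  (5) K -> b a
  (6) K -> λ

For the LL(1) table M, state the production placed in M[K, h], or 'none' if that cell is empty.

K -> λ

FIRST(E) = {λ}
FIRST(K) = {λ, b, f}
FIRST(S) = {λ, b, f, h}  (via K E h)
FOLLOW(S) includes $ since S is the start symbol.
FOLLOW(K): in S->K E h, K is followed by E h with FIRST {h}. Thus FOLLOW(K) = {h}.
For K -> f: FIRST(f) = {f}, so it goes in M[K, t] for t ∈ {f}.
For K -> b a: FIRST(b a) = {b}, so it goes in M[K, t] for t ∈ {b}.
For K -> λ: FIRST(λ) = {λ}, so it goes in M[K, t] for t ∈ {}; since λ ∈ FIRST, also for every t ∈ FOLLOW(K) = {h}.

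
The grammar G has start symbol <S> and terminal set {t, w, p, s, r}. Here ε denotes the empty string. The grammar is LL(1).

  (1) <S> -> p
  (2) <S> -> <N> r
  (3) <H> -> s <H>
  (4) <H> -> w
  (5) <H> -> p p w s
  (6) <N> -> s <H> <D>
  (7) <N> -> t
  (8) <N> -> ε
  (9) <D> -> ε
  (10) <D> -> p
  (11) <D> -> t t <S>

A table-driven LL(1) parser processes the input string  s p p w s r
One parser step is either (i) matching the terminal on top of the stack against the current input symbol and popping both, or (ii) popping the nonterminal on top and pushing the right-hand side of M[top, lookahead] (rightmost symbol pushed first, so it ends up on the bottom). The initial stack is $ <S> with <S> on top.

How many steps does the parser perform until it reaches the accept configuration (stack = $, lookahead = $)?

10

step 1: stack=$ <S>  input=s p p w s r $  — expand <S> -> <N> r
step 2: stack=$ r <N>  input=s p p w s r $  — expand <N> -> s <H> <D>
step 3: stack=$ r <D> <H> s  input=s p p w s r $  — match s
step 4: stack=$ r <D> <H>  input=p p w s r $  — expand <H> -> p p w s
step 5: stack=$ r <D> s w p p  input=p p w s r $  — match p
step 6: stack=$ r <D> s w p  input=p w s r $  — match p
step 7: stack=$ r <D> s w  input=w s r $  — match w
step 8: stack=$ r <D> s  input=s r $  — match s
step 9: stack=$ r <D>  input=r $  — expand <D> -> ε
step 10: stack=$ r  input=r $  — match r
Accept reached after 10 steps.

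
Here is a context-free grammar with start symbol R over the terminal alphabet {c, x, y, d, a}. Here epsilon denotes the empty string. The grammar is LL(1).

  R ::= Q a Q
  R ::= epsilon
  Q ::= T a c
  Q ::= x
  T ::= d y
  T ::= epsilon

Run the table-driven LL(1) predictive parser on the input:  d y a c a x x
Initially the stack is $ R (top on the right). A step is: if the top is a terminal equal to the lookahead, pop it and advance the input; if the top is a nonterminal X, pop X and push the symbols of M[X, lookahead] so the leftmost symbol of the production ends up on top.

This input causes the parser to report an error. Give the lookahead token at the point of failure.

x

step 1: stack=$ R  input=d y a c a x x $  — expand R ::= Q a Q
step 2: stack=$ Q a Q  input=d y a c a x x $  — expand Q ::= T a c
step 3: stack=$ Q a c a T  input=d y a c a x x $  — expand T ::= d y
step 4: stack=$ Q a c a y d  input=d y a c a x x $  — match d
step 5: stack=$ Q a c a y  input=y a c a x x $  — match y
step 6: stack=$ Q a c a  input=a c a x x $  — match a
step 7: stack=$ Q a c  input=c a x x $  — match c
step 8: stack=$ Q a  input=a x x $  — match a
step 9: stack=$ Q  input=x x $  — expand Q ::= x
step 10: stack=$ x  input=x x $  — match x
step 11: stack=$  input=x $  — error: stack empty but input remains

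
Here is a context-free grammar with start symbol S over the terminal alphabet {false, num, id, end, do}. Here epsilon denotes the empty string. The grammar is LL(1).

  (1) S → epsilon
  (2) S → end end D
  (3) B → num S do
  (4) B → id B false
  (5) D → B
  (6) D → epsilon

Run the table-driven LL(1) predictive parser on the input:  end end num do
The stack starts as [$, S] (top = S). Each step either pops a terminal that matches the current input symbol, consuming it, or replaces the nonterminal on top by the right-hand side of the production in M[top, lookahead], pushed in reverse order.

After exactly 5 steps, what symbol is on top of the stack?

num

step 1: stack=$ S  input=end end num do $  — expand S → end end D
step 2: stack=$ D end end  input=end end num do $  — match end
step 3: stack=$ D end  input=end num do $  — match end
step 4: stack=$ D  input=num do $  — expand D → B
step 5: stack=$ B  input=num do $  — expand B → num S do
Stack after step 5: $ do S num (top = num).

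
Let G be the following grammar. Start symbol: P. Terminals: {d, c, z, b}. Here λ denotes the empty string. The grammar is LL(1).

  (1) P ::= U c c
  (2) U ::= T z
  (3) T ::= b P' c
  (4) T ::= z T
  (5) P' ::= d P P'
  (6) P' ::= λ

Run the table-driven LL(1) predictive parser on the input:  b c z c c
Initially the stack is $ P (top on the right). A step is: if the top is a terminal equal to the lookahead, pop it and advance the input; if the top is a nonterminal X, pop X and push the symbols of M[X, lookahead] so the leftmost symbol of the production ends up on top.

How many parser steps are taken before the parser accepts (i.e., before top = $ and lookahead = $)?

     Stack           Input        Action
  1  $ P             b c z c c $  expand P ::= U c c
  2  $ c c U         b c z c c $  expand U ::= T z
  3  $ c c z T       b c z c c $  expand T ::= b P' c
  4  $ c c z c P' b  b c z c c $  match b
  5  $ c c z c P'    c z c c $    expand P' ::= λ
  6  $ c c z c       c z c c $    match c
  7  $ c c z         z c c $      match z
  8  $ c c           c c $        match c
  9  $ c             c $          match c
Accept reached after 9 steps.

9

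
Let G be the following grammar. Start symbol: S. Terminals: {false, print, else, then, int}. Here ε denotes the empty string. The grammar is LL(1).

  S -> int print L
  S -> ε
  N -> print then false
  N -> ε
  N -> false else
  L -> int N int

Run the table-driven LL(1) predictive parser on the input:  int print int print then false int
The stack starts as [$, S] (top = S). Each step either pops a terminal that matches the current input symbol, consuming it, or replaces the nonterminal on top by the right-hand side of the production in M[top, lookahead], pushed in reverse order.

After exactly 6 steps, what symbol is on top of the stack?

print

step 1: stack=$ S  input=int print int print then false int $  — expand S -> int print L
step 2: stack=$ L print int  input=int print int print then false int $  — match int
step 3: stack=$ L print  input=print int print then false int $  — match print
step 4: stack=$ L  input=int print then false int $  — expand L -> int N int
step 5: stack=$ int N int  input=int print then false int $  — match int
step 6: stack=$ int N  input=print then false int $  — expand N -> print then false
Stack after step 6: $ int false then print (top = print).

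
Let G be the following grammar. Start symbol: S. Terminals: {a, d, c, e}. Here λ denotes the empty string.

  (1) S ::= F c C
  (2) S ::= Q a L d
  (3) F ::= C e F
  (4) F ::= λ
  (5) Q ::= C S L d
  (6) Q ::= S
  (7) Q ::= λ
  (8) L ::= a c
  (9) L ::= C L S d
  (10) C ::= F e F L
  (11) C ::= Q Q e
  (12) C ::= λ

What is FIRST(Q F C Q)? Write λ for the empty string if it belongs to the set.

FIRST(S): from S::=F c C we get {a, c, e}; from S::=Q a L d we get {a, c, e}. So FIRST(S) = {a, c, e}.
FIRST(F): from F::=C e F we get {a, c, e}; from F::=λ we get {λ}. So FIRST(F) = {λ, a, c, e}.
FIRST(Q): from Q::=C S L d we get {a, c, e}; from Q::=S we get {a, c, e}; from Q::=λ we get {λ}. So FIRST(Q) = {λ, a, c, e}.
FIRST(C): from C::=F e F L we get {a, c, e}; from C::=Q Q e we get {a, c, e}; from C::=λ we get {λ}. So FIRST(C) = {λ, a, c, e}.
FIRST(L): from L::=a c we get {a}; from L::=C L S d we get {a, c, e}. So FIRST(L) = {a, c, e}.
FIRST(Q F C Q): take FIRST of each symbol in turn, carrying on past any symbol whose FIRST contains λ; result {λ, a, c, e}.

{λ, a, c, e}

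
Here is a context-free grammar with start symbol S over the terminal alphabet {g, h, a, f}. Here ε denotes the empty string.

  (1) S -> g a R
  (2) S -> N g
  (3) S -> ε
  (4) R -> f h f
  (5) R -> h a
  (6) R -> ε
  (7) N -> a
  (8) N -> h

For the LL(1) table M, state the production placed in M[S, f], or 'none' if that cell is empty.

none

FIRST(R) = {ε, f, h}
FIRST(N) = {a, h}
FIRST(S) = {ε, a, g, h}  (via N g)
FOLLOW(S) includes $ since S is the start symbol.
FOLLOW(S): S appears on no right-hand side. Thus FOLLOW(S) = {$}.
For S -> g a R: FIRST(g a R) = {g}, so it goes in M[S, t] for t ∈ {g}.
For S -> N g: FIRST(N g) = {a, h}, so it goes in M[S, t] for t ∈ {a, h}.
For S -> ε: FIRST(ε) = {ε}, so it goes in M[S, t] for t ∈ {}; since ε ∈ FIRST, also for every t ∈ FOLLOW(S) = {$}.
None of these place a production in M[S, f].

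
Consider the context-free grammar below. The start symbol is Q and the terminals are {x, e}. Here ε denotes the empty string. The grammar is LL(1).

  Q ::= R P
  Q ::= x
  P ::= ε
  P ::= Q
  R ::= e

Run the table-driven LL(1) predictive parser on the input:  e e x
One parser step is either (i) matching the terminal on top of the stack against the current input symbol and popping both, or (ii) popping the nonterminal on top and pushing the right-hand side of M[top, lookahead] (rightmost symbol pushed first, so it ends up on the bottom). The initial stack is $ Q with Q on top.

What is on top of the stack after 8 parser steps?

Q

     Stack  Input    Action
  1  $ Q    e e x $  expand Q ::= R P
  2  $ P R  e e x $  expand R ::= e
  3  $ P e  e e x $  match e
  4  $ P    e x $    expand P ::= Q
  5  $ Q    e x $    expand Q ::= R P
  6  $ P R  e x $    expand R ::= e
  7  $ P e  e x $    match e
  8  $ P    x $      expand P ::= Q
Stack after step 8: $ Q (top = Q).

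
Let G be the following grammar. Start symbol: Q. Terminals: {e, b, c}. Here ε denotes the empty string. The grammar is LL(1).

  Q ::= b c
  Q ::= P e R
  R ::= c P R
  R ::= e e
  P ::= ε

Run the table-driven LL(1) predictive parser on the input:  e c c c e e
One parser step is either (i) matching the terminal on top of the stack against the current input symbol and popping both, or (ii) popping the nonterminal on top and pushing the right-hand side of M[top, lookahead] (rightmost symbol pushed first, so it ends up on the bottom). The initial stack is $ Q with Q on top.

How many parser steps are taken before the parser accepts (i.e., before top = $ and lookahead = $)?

      Stack    Input          Action
   1  $ Q      e c c c e e $  expand Q ::= P e R
   2  $ R e P  e c c c e e $  expand P ::= ε
   3  $ R e    e c c c e e $  match e
   4  $ R      c c c e e $    expand R ::= c P R
   5  $ R P c  c c c e e $    match c
   6  $ R P    c c e e $      expand P ::= ε
   7  $ R      c c e e $      expand R ::= c P R
   8  $ R P c  c c e e $      match c
   9  $ R P    c e e $        expand P ::= ε
  10  $ R      c e e $        expand R ::= c P R
  11  $ R P c  c e e $        match c
  12  $ R P    e e $          expand P ::= ε
  13  $ R      e e $          expand R ::= e e
  14  $ e e    e e $          match e
  15  $ e      e $            match e
Accept reached after 15 steps.

15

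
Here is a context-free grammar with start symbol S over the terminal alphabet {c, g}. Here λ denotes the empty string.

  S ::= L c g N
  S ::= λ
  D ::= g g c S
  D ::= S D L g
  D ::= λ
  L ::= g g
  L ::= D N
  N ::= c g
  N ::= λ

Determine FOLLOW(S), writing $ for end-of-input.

FIRST(N) = {λ, c}
FIRST(S) = {λ, c, g}  (via L c g N)
FIRST(D) = {λ, c, g}  (via S D L g)
FIRST(L) = {λ, c, g}  (via D N)
FOLLOW(S) includes $ since S is the start symbol.
FOLLOW(L): in S::=L c g N, L is followed by c g N with FIRST {c}; in D::=S D L g, L is followed by g with FIRST {g}. Thus FOLLOW(L) = {c, g}.
FOLLOW(D): in D::=S D L g, D is followed by L g with FIRST {c, g}; in L::=D N, D is followed by N with FIRST {λ, c}; in L::=D N, the suffix after D is nullable, so FOLLOW(D) ⊇ FOLLOW(L) = {c, g}. Thus FOLLOW(D) = {c, g}.
FOLLOW(S): in D::=g g c S, the suffix after S is empty, so FOLLOW(S) ⊇ FOLLOW(D) = {c, g}; in D::=S D L g, S is followed by D L g with FIRST {c, g}. Thus FOLLOW(S) = {$, c, g}.
FOLLOW(N): in S::=L c g N, the suffix after N is empty, so FOLLOW(N) ⊇ FOLLOW(S) = {$, c, g}; in L::=D N, the suffix after N is empty, so FOLLOW(N) ⊇ FOLLOW(L) = {c, g}. Thus FOLLOW(N) = {$, c, g}.

{$, c, g}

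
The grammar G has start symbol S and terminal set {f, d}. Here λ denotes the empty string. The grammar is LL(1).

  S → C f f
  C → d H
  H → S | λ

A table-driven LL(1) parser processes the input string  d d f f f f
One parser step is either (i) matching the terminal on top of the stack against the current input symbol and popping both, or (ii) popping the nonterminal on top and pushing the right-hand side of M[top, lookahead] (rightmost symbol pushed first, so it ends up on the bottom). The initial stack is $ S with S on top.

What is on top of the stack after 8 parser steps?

f

step 1: stack=$ S  input=d d f f f f $  — expand S → C f f
step 2: stack=$ f f C  input=d d f f f f $  — expand C → d H
step 3: stack=$ f f H d  input=d d f f f f $  — match d
step 4: stack=$ f f H  input=d f f f f $  — expand H → S
step 5: stack=$ f f S  input=d f f f f $  — expand S → C f f
step 6: stack=$ f f f f C  input=d f f f f $  — expand C → d H
step 7: stack=$ f f f f H d  input=d f f f f $  — match d
step 8: stack=$ f f f f H  input=f f f f $  — expand H → λ
Stack after step 8: $ f f f f (top = f).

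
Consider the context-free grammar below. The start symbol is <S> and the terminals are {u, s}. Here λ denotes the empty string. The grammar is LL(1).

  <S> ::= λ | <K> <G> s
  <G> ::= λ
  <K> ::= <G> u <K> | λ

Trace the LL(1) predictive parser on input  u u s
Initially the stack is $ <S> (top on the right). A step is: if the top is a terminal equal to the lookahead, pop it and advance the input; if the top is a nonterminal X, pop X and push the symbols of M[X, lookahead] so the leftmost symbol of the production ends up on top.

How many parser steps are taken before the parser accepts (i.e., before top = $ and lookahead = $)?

step 1: stack=$ <S>  input=u u s $  — expand <S> ::= <K> <G> s
step 2: stack=$ s <G> <K>  input=u u s $  — expand <K> ::= <G> u <K>
step 3: stack=$ s <G> <K> u <G>  input=u u s $  — expand <G> ::= λ
step 4: stack=$ s <G> <K> u  input=u u s $  — match u
step 5: stack=$ s <G> <K>  input=u s $  — expand <K> ::= <G> u <K>
step 6: stack=$ s <G> <K> u <G>  input=u s $  — expand <G> ::= λ
step 7: stack=$ s <G> <K> u  input=u s $  — match u
step 8: stack=$ s <G> <K>  input=s $  — expand <K> ::= λ
step 9: stack=$ s <G>  input=s $  — expand <G> ::= λ
step 10: stack=$ s  input=s $  — match s
Accept reached after 10 steps.

10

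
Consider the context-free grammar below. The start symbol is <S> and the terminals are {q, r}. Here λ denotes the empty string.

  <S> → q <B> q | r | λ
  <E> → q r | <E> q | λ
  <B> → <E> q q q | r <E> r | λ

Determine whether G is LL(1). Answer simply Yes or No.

FIRST(<S>) = {λ, q, r}
FIRST(<E>) = {λ, q}
FIRST(<B>) = {λ, q, r}
FOLLOW(<S>) = {$}
FOLLOW(<E>) = {q, r}
FOLLOW(<B>) = {q}
Cell M[<B>, q] receives both <B> → <E> q q q and <B> → λ — the grammar is not LL(1).

No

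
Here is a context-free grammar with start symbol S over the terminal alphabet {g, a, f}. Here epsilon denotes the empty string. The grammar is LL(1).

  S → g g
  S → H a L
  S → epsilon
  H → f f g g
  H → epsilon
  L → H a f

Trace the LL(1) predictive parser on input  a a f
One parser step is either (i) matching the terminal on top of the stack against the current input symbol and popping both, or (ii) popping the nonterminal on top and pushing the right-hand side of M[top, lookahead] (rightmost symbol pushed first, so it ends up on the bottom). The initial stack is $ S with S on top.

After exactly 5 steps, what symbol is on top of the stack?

step 1: stack=$ S  input=a a f $  — expand S → H a L
step 2: stack=$ L a H  input=a a f $  — expand H → epsilon
step 3: stack=$ L a  input=a a f $  — match a
step 4: stack=$ L  input=a f $  — expand L → H a f
step 5: stack=$ f a H  input=a f $  — expand H → epsilon
Stack after step 5: $ f a (top = a).

a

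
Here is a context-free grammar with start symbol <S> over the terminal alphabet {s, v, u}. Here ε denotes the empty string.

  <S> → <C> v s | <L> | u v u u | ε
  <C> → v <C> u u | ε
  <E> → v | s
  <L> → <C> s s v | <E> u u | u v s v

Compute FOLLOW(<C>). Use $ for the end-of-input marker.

FIRST(<C>) = {ε, v}
FIRST(<E>) = {s, v}
FIRST(<L>) = {s, u, v}  (via <C> s s v, <E> u u)
FIRST(<S>) = {ε, s, u, v}  (via <C> v s, <L>)
FOLLOW(<S>) includes $ since <S> is the start symbol.
FOLLOW(<S>): <S> appears on no right-hand side. Thus FOLLOW(<S>) = {$}.
FOLLOW(<C>): in <S>→<C> v s, <C> is followed by v s with FIRST {v}; in <C>→v <C> u u, <C> is followed by u u with FIRST {u}; in <L>→<C> s s v, <C> is followed by s s v with FIRST {s}. Thus FOLLOW(<C>) = {s, u, v}.
FOLLOW(<E>): in <L>→<E> u u, <E> is followed by u u with FIRST {u}. Thus FOLLOW(<E>) = {u}.
FOLLOW(<L>): in <S>→<L>, the suffix after <L> is empty, so FOLLOW(<L>) ⊇ FOLLOW(<S>) = {$}. Thus FOLLOW(<L>) = {$}.

{s, u, v}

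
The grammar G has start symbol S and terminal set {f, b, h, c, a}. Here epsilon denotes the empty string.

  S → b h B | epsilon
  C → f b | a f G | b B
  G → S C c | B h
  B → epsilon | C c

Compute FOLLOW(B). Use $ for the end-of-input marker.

{$, a, b, c, f, h}

FIRST(S) = {epsilon, b}
FIRST(C) = {a, b, f}
FIRST(B) = {epsilon, a, b, f}  (via C c)
FIRST(G) = {a, b, f, h}  (via S C c, B h)
FOLLOW(S) includes $ since S is the start symbol.
FOLLOW(S): in G→S C c, S is followed by C c with FIRST {a, b, f}. Thus FOLLOW(S) = {$, a, b, f}.
FOLLOW(C): in G→S C c, C is followed by c with FIRST {c}; in B→C c, C is followed by c with FIRST {c}. Thus FOLLOW(C) = {c}.
FOLLOW(G): in C→a f G, the suffix after G is empty, so FOLLOW(G) ⊇ FOLLOW(C) = {c}. Thus FOLLOW(G) = {c}.
FOLLOW(B): in S→b h B, the suffix after B is empty, so FOLLOW(B) ⊇ FOLLOW(S) = {$, a, b, f}; in C→b B, the suffix after B is empty, so FOLLOW(B) ⊇ FOLLOW(C) = {c}; in G→B h, B is followed by h with FIRST {h}. Thus FOLLOW(B) = {$, a, b, c, f, h}.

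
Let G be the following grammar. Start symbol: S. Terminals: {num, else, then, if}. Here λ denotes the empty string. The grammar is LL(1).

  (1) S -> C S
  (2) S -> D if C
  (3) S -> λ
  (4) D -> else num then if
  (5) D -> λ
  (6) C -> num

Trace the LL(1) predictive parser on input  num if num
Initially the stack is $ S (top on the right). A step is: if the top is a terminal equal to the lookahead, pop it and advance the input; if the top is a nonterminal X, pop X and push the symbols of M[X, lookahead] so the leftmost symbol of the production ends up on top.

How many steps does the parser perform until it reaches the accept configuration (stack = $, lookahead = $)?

     Stack     Input         Action
  1  $ S       num if num $  expand S -> C S
  2  $ S C     num if num $  expand C -> num
  3  $ S num   num if num $  match num
  4  $ S       if num $      expand S -> D if C
  5  $ C if D  if num $      expand D -> λ
  6  $ C if    if num $      match if
  7  $ C       num $         expand C -> num
  8  $ num     num $         match num
Accept reached after 8 steps.

8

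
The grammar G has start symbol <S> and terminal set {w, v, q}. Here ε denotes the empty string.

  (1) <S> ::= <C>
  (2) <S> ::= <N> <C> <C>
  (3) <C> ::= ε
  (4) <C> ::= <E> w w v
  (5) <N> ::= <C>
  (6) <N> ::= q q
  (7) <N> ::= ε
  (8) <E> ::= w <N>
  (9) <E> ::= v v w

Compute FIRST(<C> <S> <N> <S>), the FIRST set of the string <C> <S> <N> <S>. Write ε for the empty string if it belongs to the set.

FIRST(<E>): from <E>::=w <N> we get {w}; from <E>::=v v w we get {v}. So FIRST(<E>) = {v, w}.
FIRST(<C>): from <C>::=ε we get {ε}; from <C>::=<E> w w v we get {v, w}. So FIRST(<C>) = {ε, v, w}.
FIRST(<N>): from <N>::=<C> we get {ε, v, w}; from <N>::=q q we get {q}; from <N>::=ε we get {ε}. So FIRST(<N>) = {ε, q, v, w}.
FIRST(<S>): from <S>::=<C> we get {ε, v, w}; from <S>::=<N> <C> <C> we get {ε, q, v, w}. So FIRST(<S>) = {ε, q, v, w}.
FIRST(<C> <S> <N> <S>): take FIRST of each symbol in turn, carrying on past any symbol whose FIRST contains ε; result {ε, q, v, w}.

{ε, q, v, w}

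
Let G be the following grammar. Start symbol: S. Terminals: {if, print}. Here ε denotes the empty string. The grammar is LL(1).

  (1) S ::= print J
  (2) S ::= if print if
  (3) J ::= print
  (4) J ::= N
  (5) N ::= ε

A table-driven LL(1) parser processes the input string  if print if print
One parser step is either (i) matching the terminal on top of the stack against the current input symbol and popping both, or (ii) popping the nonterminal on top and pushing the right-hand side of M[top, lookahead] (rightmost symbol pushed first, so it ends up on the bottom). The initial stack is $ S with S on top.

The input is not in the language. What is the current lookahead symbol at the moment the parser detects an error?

print

     Stack          Input                Action
  1  $ S            if print if print $  expand S ::= if print if
  2  $ if print if  if print if print $  match if
  3  $ if print     print if print $     match print
  4  $ if           if print $           match if
  5  $              print $              error: stack empty but input remains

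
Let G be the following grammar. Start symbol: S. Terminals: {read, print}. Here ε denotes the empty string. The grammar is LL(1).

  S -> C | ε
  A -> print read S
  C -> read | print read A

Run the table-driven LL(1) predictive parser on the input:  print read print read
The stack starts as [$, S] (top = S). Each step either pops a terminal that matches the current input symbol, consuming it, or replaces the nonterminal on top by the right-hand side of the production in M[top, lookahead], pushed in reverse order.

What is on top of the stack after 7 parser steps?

     Stack           Input                    Action
  1  $ S             print read print read $  expand S -> C
  2  $ C             print read print read $  expand C -> print read A
  3  $ A read print  print read print read $  match print
  4  $ A read        read print read $        match read
  5  $ A             print read $             expand A -> print read S
  6  $ S read print  print read $             match print
  7  $ S read        read $                   match read
Stack after step 7: $ S (top = S).

S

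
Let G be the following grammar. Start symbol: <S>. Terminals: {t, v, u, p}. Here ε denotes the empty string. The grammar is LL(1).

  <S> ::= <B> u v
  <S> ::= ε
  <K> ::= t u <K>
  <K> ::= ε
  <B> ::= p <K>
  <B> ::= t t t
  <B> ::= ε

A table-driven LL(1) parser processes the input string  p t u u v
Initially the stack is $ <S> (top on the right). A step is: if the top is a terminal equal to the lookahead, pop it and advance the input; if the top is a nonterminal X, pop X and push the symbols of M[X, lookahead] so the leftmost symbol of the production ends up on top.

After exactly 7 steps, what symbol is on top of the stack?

step 1: stack=$ <S>  input=p t u u v $  — expand <S> ::= <B> u v
step 2: stack=$ v u <B>  input=p t u u v $  — expand <B> ::= p <K>
step 3: stack=$ v u <K> p  input=p t u u v $  — match p
step 4: stack=$ v u <K>  input=t u u v $  — expand <K> ::= t u <K>
step 5: stack=$ v u <K> u t  input=t u u v $  — match t
step 6: stack=$ v u <K> u  input=u u v $  — match u
step 7: stack=$ v u <K>  input=u v $  — expand <K> ::= ε
Stack after step 7: $ v u (top = u).

u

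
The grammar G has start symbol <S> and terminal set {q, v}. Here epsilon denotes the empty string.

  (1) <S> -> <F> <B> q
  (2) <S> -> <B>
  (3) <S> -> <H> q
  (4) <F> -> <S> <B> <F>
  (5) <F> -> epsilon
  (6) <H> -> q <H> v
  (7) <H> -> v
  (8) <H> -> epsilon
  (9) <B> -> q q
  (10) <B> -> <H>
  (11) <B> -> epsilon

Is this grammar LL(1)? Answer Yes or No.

No

FIRST(<S>) = {epsilon, q, v}
FIRST(<F>) = {epsilon, q, v}
FIRST(<H>) = {epsilon, q, v}
FIRST(<B>) = {epsilon, q, v}
FOLLOW(<S>) = {$, q, v}
FOLLOW(<F>) = {q, v}
FOLLOW(<H>) = {$, q, v}
FOLLOW(<B>) = {$, q, v}
Cell M[<B>, $] receives both <B> -> <H> and <B> -> epsilon — the grammar is not LL(1).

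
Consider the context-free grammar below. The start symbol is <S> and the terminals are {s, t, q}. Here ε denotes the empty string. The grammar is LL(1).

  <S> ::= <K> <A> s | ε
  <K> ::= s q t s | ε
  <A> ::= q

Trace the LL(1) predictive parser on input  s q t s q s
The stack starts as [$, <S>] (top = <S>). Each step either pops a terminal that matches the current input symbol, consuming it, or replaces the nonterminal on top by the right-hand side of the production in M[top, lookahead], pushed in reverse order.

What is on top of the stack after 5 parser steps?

step 1: stack=$ <S>  input=s q t s q s $  — expand <S> ::= <K> <A> s
step 2: stack=$ s <A> <K>  input=s q t s q s $  — expand <K> ::= s q t s
step 3: stack=$ s <A> s t q s  input=s q t s q s $  — match s
step 4: stack=$ s <A> s t q  input=q t s q s $  — match q
step 5: stack=$ s <A> s t  input=t s q s $  — match t
Stack after step 5: $ s <A> s (top = s).

s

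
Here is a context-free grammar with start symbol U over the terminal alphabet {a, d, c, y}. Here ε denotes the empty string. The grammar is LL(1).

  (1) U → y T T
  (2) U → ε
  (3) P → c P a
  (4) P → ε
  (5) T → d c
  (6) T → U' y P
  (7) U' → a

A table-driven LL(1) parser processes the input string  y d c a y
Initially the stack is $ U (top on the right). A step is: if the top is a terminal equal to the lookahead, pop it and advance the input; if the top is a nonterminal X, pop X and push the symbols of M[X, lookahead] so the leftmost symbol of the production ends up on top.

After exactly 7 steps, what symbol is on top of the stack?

a

step 1: stack=$ U  input=y d c a y $  — expand U → y T T
step 2: stack=$ T T y  input=y d c a y $  — match y
step 3: stack=$ T T  input=d c a y $  — expand T → d c
step 4: stack=$ T c d  input=d c a y $  — match d
step 5: stack=$ T c  input=c a y $  — match c
step 6: stack=$ T  input=a y $  — expand T → U' y P
step 7: stack=$ P y U'  input=a y $  — expand U' → a
Stack after step 7: $ P y a (top = a).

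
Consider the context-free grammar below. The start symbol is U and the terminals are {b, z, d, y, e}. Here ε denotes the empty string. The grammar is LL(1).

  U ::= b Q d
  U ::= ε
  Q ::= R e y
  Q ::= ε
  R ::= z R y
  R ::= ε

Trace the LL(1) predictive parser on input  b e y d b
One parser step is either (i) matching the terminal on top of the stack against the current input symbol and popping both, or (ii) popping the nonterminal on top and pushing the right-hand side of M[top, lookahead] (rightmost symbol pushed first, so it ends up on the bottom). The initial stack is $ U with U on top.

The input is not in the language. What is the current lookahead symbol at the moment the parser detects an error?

b

     Stack      Input        Action
  1  $ U        b e y d b $  expand U ::= b Q d
  2  $ d Q b    b e y d b $  match b
  3  $ d Q      e y d b $    expand Q ::= R e y
  4  $ d y e R  e y d b $    expand R ::= ε
  5  $ d y e    e y d b $    match e
  6  $ d y      y d b $      match y
  7  $ d        d b $        match d
  8  $          b $          error: stack empty but input remains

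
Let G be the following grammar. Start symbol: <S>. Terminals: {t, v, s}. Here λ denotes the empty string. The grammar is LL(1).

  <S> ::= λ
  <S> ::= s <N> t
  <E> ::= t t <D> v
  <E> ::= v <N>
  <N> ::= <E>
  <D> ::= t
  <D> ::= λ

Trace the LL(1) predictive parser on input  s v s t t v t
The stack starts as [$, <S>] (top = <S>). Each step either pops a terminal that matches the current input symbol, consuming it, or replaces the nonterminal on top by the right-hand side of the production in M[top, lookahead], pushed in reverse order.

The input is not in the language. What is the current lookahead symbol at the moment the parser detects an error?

     Stack      Input            Action
  1  $ <S>      s v s t t v t $  expand <S> ::= s <N> t
  2  $ t <N> s  s v s t t v t $  match s
  3  $ t <N>    v s t t v t $    expand <N> ::= <E>
  4  $ t <E>    v s t t v t $    expand <E> ::= v <N>
  5  $ t <N> v  v s t t v t $    match v
  6  $ t <N>    s t t v t $      error: M[<N>, s] is empty

s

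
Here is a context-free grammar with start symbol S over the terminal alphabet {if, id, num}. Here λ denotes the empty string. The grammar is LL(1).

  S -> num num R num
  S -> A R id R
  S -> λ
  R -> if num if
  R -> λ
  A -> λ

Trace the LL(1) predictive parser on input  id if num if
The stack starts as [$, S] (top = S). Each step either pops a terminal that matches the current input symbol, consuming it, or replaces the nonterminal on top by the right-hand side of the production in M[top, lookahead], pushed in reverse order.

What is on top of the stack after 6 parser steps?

step 1: stack=$ S  input=id if num if $  — expand S -> A R id R
step 2: stack=$ R id R A  input=id if num if $  — expand A -> λ
step 3: stack=$ R id R  input=id if num if $  — expand R -> λ
step 4: stack=$ R id  input=id if num if $  — match id
step 5: stack=$ R  input=if num if $  — expand R -> if num if
step 6: stack=$ if num if  input=if num if $  — match if
Stack after step 6: $ if num (top = num).

num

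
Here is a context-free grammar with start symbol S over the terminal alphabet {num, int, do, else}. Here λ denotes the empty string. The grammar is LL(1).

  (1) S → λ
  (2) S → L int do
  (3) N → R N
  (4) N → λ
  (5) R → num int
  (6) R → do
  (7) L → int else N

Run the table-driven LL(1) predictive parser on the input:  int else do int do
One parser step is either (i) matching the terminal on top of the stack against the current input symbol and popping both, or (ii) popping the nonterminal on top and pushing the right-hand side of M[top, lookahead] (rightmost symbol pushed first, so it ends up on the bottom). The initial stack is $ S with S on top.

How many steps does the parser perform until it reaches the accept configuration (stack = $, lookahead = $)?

10

      Stack                Input                 Action
   1  $ S                  int else do int do $  expand S → L int do
   2  $ do int L           int else do int do $  expand L → int else N
   3  $ do int N else int  int else do int do $  match int
   4  $ do int N else      else do int do $      match else
   5  $ do int N           do int do $           expand N → R N
   6  $ do int N R         do int do $           expand R → do
   7  $ do int N do        do int do $           match do
   8  $ do int N           int do $              expand N → λ
   9  $ do int             int do $              match int
  10  $ do                 do $                  match do
Accept reached after 10 steps.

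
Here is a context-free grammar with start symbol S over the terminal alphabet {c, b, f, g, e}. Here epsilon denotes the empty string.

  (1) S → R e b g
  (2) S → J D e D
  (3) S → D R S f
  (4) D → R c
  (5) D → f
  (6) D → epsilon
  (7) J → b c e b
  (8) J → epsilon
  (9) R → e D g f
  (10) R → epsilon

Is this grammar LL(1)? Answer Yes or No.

No

FIRST(S) = {b, c, e, f}
FIRST(D) = {epsilon, c, e, f}
FIRST(J) = {epsilon, b}
FIRST(R) = {epsilon, e}
FOLLOW(S) = {$, f}
FOLLOW(D) = {$, b, c, e, f, g}
FOLLOW(J) = {c, e, f}
FOLLOW(R) = {b, c, e, f}
Cell M[D, c] receives both D → R c and D → epsilon — the grammar is not LL(1).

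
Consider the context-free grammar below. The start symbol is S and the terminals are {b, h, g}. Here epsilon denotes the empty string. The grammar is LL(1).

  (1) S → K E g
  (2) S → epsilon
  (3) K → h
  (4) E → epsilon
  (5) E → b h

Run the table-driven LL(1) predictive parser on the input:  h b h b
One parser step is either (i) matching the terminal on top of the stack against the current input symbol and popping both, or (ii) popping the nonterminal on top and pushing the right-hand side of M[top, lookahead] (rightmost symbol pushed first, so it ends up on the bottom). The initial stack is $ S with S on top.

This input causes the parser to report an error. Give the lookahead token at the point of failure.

b

step 1: stack=$ S  input=h b h b $  — expand S → K E g
step 2: stack=$ g E K  input=h b h b $  — expand K → h
step 3: stack=$ g E h  input=h b h b $  — match h
step 4: stack=$ g E  input=b h b $  — expand E → b h
step 5: stack=$ g h b  input=b h b $  — match b
step 6: stack=$ g h  input=h b $  — match h
step 7: stack=$ g  input=b $  — error: top is terminal g but lookahead is b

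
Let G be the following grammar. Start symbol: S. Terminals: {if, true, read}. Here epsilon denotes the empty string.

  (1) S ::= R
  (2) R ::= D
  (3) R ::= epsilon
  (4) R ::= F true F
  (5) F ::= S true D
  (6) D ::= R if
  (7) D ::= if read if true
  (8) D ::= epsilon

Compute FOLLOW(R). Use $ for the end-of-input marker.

{$, if, true}

FIRST(S): from S::=R we get {epsilon, if, true}. So FIRST(S) = {epsilon, if, true}.
FIRST(F): from F::=S true D we get {if, true}. So FIRST(F) = {if, true}.
FIRST(R): from R::=D we get {epsilon, if, true}; from R::=epsilon we get {epsilon}; from R::=F true F we get {if, true}. So FIRST(R) = {epsilon, if, true}.
FIRST(D): from D::=R if we get {if, true}; from D::=if read if true we get {if}; from D::=epsilon we get {epsilon}. So FIRST(D) = {epsilon, if, true}.
FOLLOW(S) includes $ since S is the start symbol.
FOLLOW(S): in F::=S true D, S is followed by true D with FIRST {true}. Thus FOLLOW(S) = {$, true}.
FOLLOW(R): in S::=R, the suffix after R is empty, so FOLLOW(R) ⊇ FOLLOW(S) = {$, true}; in D::=R if, R is followed by if with FIRST {if}. Thus FOLLOW(R) = {$, if, true}.
FOLLOW(F): in R::=F true F (occurrence 1), F is followed by true F with FIRST {true}; in R::=F true F (occurrence 2), the suffix after F is empty, so FOLLOW(F) ⊇ FOLLOW(R) = {$, if, true}. Thus FOLLOW(F) = {$, if, true}.
FOLLOW(D): in R::=D, the suffix after D is empty, so FOLLOW(D) ⊇ FOLLOW(R) = {$, if, true}; in F::=S true D, the suffix after D is empty, so FOLLOW(D) ⊇ FOLLOW(F) = {$, if, true}. Thus FOLLOW(D) = {$, if, true}.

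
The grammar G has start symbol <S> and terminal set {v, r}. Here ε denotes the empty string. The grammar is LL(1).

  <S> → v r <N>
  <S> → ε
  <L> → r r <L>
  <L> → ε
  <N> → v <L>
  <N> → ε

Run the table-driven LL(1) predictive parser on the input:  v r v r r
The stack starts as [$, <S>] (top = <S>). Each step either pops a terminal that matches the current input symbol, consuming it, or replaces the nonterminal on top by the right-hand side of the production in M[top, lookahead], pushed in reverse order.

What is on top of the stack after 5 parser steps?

step 1: stack=$ <S>  input=v r v r r $  — expand <S> → v r <N>
step 2: stack=$ <N> r v  input=v r v r r $  — match v
step 3: stack=$ <N> r  input=r v r r $  — match r
step 4: stack=$ <N>  input=v r r $  — expand <N> → v <L>
step 5: stack=$ <L> v  input=v r r $  — match v
Stack after step 5: $ <L> (top = <L>).

<L>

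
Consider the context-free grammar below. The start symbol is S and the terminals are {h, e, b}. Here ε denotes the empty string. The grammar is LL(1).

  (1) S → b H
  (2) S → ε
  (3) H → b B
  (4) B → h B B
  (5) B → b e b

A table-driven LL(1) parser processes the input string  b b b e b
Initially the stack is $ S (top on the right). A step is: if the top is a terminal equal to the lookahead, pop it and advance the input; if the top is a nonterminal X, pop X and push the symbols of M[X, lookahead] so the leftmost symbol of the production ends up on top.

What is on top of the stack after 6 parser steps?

     Stack    Input        Action
  1  $ S      b b b e b $  expand S → b H
  2  $ H b    b b b e b $  match b
  3  $ H      b b e b $    expand H → b B
  4  $ B b    b b e b $    match b
  5  $ B      b e b $      expand B → b e b
  6  $ b e b  b e b $      match b
Stack after step 6: $ b e (top = e).

e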